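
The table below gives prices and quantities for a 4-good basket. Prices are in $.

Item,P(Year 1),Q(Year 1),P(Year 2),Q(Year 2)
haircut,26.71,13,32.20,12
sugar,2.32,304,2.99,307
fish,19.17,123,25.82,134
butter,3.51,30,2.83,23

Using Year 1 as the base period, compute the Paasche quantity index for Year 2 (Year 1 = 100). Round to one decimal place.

105.3

Paasche quantity index uses current-period prices as weights.
ΣP(Year 2)·Q(Year 2) = 32.20×12 + 2.99×307 + 25.82×134 + 2.83×23 = 386.4 + 917.93 + 3459.88 + 65.09 = 4829.3
ΣP(Year 2)·Q(Year 1) = 32.20×13 + 2.99×304 + 25.82×123 + 2.83×30 = 418.6 + 908.96 + 3175.86 + 84.9 = 4588.32
Index = 4829.3 / 4588.32 × 100 = 105.2520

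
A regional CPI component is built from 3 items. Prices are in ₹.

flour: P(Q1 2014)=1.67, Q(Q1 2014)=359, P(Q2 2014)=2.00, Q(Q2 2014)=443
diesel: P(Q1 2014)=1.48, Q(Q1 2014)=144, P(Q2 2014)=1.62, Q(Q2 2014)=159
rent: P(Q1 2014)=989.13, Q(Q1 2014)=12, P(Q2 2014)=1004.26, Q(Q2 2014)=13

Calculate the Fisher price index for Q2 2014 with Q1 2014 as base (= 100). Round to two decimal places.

Laspeyres component (base-period weights):
ΣP(Q2 2014)Q(Q1 2014) = 2.00×359 + 1.62×144 + 1004.26×12 = 718 + 233.28 + 12051.12 = 13002.4
ΣP(Q1 2014)Q(Q1 2014) = 1.67×359 + 1.48×144 + 989.13×12 = 599.53 + 213.12 + 11869.56 = 12682.21
L = 13002.4 / 12682.21 × 100 = 102.5247
Paasche component (current-period weights):
ΣP(Q2 2014)Q(Q2 2014) = 2.00×443 + 1.62×159 + 1004.26×13 = 886 + 257.58 + 13055.38 = 14198.96
ΣP(Q1 2014)Q(Q2 2014) = 1.67×443 + 1.48×159 + 989.13×13 = 739.81 + 235.32 + 12858.69 = 13833.82
P = 14198.96 / 13833.82 × 100 = 102.6395
Fisher = √(L × P) = √(102.5247 × 102.6395) = 102.5821

102.58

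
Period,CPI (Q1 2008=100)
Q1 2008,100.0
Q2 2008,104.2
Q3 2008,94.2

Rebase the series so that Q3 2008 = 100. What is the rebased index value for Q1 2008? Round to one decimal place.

Rebased(Q1 2008) = 100.0 / 94.2 × 100 = 106.1571

106.2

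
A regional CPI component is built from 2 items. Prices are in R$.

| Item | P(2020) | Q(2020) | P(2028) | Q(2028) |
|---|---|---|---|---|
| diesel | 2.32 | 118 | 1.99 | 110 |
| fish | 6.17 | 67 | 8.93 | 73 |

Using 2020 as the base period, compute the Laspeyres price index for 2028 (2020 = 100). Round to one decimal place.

Laspeyres price index uses base-period quantities as weights.
ΣP(2028)·Q(2020) = 1.99×118 + 8.93×67 = 234.82 + 598.31 = 833.13
ΣP(2020)·Q(2020) = 2.32×118 + 6.17×67 = 273.76 + 413.39 = 687.15
Index = 833.13 / 687.15 × 100 = 121.2443

121.2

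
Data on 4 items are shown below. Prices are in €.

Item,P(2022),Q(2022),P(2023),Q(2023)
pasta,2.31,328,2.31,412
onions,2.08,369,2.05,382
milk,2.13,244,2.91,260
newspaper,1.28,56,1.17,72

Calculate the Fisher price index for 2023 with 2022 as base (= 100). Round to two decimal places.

107.92

Laspeyres component (base-period weights):
ΣP(2023)Q(2022) = 2.31×328 + 2.05×369 + 2.91×244 + 1.17×56 = 757.68 + 756.45 + 710.04 + 65.52 = 2289.69
ΣP(2022)Q(2022) = 2.31×328 + 2.08×369 + 2.13×244 + 1.28×56 = 757.68 + 767.52 + 519.72 + 71.68 = 2116.6
L = 2289.69 / 2116.6 × 100 = 108.1777
Paasche component (current-period weights):
ΣP(2023)Q(2023) = 2.31×412 + 2.05×382 + 2.91×260 + 1.17×72 = 951.72 + 783.1 + 756.6 + 84.24 = 2575.66
ΣP(2022)Q(2023) = 2.31×412 + 2.08×382 + 2.13×260 + 1.28×72 = 951.72 + 794.56 + 553.8 + 92.16 = 2392.24
P = 2575.66 / 2392.24 × 100 = 107.6673
Fisher = √(L × P) = √(108.1777 × 107.6673) = 107.9222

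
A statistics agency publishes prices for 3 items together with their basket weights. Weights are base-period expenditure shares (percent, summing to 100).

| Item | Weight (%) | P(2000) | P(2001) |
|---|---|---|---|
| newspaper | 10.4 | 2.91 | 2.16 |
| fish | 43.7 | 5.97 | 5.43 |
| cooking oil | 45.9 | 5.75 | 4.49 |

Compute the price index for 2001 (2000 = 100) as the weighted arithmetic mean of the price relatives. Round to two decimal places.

83.31

newspaper: 10.4 × (2.16/2.91) = 10.4 × 0.742268 = 7.7196
fish: 43.7 × (5.43/5.97) = 43.7 × 0.909548 = 39.7472
cooking oil: 45.9 × (4.49/5.75) = 45.9 × 0.780870 = 35.8419
Index = Σ wᵢ·(p₁ᵢ/p₀ᵢ) = 7.7196 + 39.7472 + 35.8419 = 83.3087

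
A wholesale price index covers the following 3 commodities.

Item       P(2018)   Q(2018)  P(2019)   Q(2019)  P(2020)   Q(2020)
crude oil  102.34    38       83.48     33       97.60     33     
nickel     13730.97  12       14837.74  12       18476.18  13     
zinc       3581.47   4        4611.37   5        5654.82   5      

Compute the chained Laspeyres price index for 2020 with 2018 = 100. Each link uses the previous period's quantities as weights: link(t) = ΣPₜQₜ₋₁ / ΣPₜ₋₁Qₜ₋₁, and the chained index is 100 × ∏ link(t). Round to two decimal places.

135.53

Link 2018→2019:
ΣP(2019)Q(2018) = 83.48×38 + 14837.74×12 + 4611.37×4 = 3172.24 + 178052.88 + 18445.48 = 199670.6
ΣP(2018)Q(2018) = 102.34×38 + 13730.97×12 + 3581.47×4 = 3888.92 + 164771.64 + 14325.88 = 182986.44
link = 199670.6/182986.44 = 1.091177
Link 2019→2020:
ΣP(2020)Q(2019) = 97.60×33 + 18476.18×12 + 5654.82×5 = 3220.8 + 221714.16 + 28274.1 = 253209.06
ΣP(2019)Q(2019) = 83.48×33 + 14837.74×12 + 4611.37×5 = 2754.84 + 178052.88 + 23056.85 = 203864.57
link = 253209.06/203864.57 = 1.242045
Chained index = 100 × 1.091177 × 1.242045 = 135.5291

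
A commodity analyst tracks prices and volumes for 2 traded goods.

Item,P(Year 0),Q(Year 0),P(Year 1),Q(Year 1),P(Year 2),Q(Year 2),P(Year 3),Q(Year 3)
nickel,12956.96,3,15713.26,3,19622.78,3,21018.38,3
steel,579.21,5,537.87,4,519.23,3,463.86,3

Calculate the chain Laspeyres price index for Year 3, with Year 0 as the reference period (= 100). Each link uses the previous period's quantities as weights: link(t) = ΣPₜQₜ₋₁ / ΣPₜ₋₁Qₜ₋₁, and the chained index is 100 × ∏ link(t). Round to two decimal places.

157.32

Link Year 0→Year 1:
ΣP(Year 1)Q(Year 0) = 15713.26×3 + 537.87×5 = 47139.78 + 2689.35 = 49829.13
ΣP(Year 0)Q(Year 0) = 12956.96×3 + 579.21×5 = 38870.88 + 2896.05 = 41766.93
link = 49829.13/41766.93 = 1.193028
Link Year 1→Year 2:
ΣP(Year 2)Q(Year 1) = 19622.78×3 + 519.23×4 = 58868.34 + 2076.92 = 60945.26
ΣP(Year 1)Q(Year 1) = 15713.26×3 + 537.87×4 = 47139.78 + 2151.48 = 49291.26
link = 60945.26/49291.26 = 1.236431
Link Year 2→Year 3:
ΣP(Year 3)Q(Year 2) = 21018.38×3 + 463.86×3 = 63055.14 + 1391.58 = 64446.72
ΣP(Year 2)Q(Year 2) = 19622.78×3 + 519.23×3 = 58868.34 + 1557.69 = 60426.03
link = 64446.72/60426.03 = 1.066539
Chained index = 100 × 1.193028 × 1.236431 × 1.066539 = 157.3249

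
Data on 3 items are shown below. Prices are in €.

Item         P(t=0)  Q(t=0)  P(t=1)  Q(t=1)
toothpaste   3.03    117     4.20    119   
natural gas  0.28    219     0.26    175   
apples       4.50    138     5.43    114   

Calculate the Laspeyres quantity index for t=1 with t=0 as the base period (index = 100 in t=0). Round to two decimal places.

88.98

Laspeyres quantity index uses base-period prices as weights.
ΣP(t=0)·Q(t=1) = 3.03×119 + 0.28×175 + 4.50×114 = 360.57 + 49 + 513 = 922.57
ΣP(t=0)·Q(t=0) = 3.03×117 + 0.28×219 + 4.50×138 = 354.51 + 61.32 + 621 = 1036.83
Index = 922.57 / 1036.83 × 100 = 88.9799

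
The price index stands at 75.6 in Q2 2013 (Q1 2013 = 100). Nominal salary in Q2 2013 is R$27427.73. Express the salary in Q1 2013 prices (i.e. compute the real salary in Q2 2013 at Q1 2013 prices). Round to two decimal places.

Real = Nominal ÷ (Index/100) = 27427.73 ÷ (75.6/100)
     = 27427.73 ÷ 0.756 = 36280.0661

36280.07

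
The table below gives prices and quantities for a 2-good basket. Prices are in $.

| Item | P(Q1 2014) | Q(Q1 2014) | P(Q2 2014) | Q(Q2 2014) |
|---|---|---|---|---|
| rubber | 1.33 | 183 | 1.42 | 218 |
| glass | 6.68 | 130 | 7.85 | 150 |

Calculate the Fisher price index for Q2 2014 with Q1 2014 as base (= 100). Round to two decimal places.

Laspeyres component (base-period weights):
ΣP(Q2 2014)Q(Q1 2014) = 1.42×183 + 7.85×130 = 259.86 + 1020.5 = 1280.36
ΣP(Q1 2014)Q(Q1 2014) = 1.33×183 + 6.68×130 = 243.39 + 868.4 = 1111.79
L = 1280.36 / 1111.79 × 100 = 115.1620
Paasche component (current-period weights):
ΣP(Q2 2014)Q(Q2 2014) = 1.42×218 + 7.85×150 = 309.56 + 1177.5 = 1487.06
ΣP(Q1 2014)Q(Q2 2014) = 1.33×218 + 6.68×150 = 289.94 + 1002 = 1291.94
P = 1487.06 / 1291.94 × 100 = 115.1029
Fisher = √(L × P) = √(115.1620 × 115.1029) = 115.1324

115.13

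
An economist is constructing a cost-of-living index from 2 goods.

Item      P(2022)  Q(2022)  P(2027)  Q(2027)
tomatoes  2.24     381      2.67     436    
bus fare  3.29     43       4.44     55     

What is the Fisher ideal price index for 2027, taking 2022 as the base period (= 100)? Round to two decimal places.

Laspeyres component (base-period weights):
ΣP(2027)Q(2022) = 2.67×381 + 4.44×43 = 1017.27 + 190.92 = 1208.19
ΣP(2022)Q(2022) = 2.24×381 + 3.29×43 = 853.44 + 141.47 = 994.91
L = 1208.19 / 994.91 × 100 = 121.4371
Paasche component (current-period weights):
ΣP(2027)Q(2027) = 2.67×436 + 4.44×55 = 1164.12 + 244.2 = 1408.32
ΣP(2022)Q(2027) = 2.24×436 + 3.29×55 = 976.64 + 180.95 = 1157.59
P = 1408.32 / 1157.59 × 100 = 121.6597
Fisher = √(L × P) = √(121.4371 × 121.6597) = 121.5483

121.55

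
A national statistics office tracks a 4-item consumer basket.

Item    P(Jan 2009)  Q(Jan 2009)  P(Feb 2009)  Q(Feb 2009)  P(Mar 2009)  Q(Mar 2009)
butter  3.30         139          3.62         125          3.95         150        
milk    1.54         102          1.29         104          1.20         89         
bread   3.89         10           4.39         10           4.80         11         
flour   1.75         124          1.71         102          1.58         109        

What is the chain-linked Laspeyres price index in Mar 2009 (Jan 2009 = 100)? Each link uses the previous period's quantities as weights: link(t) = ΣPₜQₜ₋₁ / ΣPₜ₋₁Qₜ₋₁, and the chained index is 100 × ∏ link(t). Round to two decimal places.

105.07

Link Jan 2009→Feb 2009:
ΣP(Feb 2009)Q(Jan 2009) = 3.62×139 + 1.29×102 + 4.39×10 + 1.71×124 = 503.18 + 131.58 + 43.9 + 212.04 = 890.7
ΣP(Jan 2009)Q(Jan 2009) = 3.30×139 + 1.54×102 + 3.89×10 + 1.75×124 = 458.7 + 157.08 + 38.9 + 217 = 871.68
link = 890.7/871.68 = 1.021820
Link Feb 2009→Mar 2009:
ΣP(Mar 2009)Q(Feb 2009) = 3.95×125 + 1.20×104 + 4.80×10 + 1.58×102 = 493.75 + 124.8 + 48 + 161.16 = 827.71
ΣP(Feb 2009)Q(Feb 2009) = 3.62×125 + 1.29×104 + 4.39×10 + 1.71×102 = 452.5 + 134.16 + 43.9 + 174.42 = 804.98
link = 827.71/804.98 = 1.028237
Chained index = 100 × 1.021820 × 1.028237 = 105.0673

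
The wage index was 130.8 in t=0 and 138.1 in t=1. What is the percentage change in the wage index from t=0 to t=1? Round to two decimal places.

Change = (138.1 − 130.8) / 130.8 × 100
       = 7.3 / 130.8 × 100 = 5.5810%

5.58%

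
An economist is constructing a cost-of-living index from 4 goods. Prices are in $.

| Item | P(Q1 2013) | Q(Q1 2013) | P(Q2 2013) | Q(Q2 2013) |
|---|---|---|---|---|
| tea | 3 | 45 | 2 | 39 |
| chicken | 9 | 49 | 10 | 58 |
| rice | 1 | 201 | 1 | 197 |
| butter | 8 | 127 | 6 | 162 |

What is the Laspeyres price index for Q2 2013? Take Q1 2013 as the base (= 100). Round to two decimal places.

86.06

Laspeyres price index uses base-period quantities as weights.
ΣP(Q2 2013)·Q(Q1 2013) = 2×45 + 10×49 + 1×201 + 6×127 = 90 + 490 + 201 + 762 = 1543
ΣP(Q1 2013)·Q(Q1 2013) = 3×45 + 9×49 + 1×201 + 8×127 = 135 + 441 + 201 + 1016 = 1793
Index = 1543 / 1793 × 100 = 86.0569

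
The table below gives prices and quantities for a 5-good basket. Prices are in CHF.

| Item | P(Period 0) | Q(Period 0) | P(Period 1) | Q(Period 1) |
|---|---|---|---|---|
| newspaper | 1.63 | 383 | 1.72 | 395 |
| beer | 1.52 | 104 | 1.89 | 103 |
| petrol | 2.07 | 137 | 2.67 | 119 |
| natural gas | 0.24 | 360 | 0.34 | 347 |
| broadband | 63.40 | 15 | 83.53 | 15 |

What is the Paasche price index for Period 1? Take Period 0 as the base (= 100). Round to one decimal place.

Paasche price index uses current-period quantities as weights.
ΣP(Period 1)·Q(Period 1) = 1.72×395 + 1.89×103 + 2.67×119 + 0.34×347 + 83.53×15 = 679.4 + 194.67 + 317.73 + 117.98 + 1252.95 = 2562.73
ΣP(Period 0)·Q(Period 1) = 1.63×395 + 1.52×103 + 2.07×119 + 0.24×347 + 63.40×15 = 643.85 + 156.56 + 246.33 + 83.28 + 951 = 2081.02
Index = 2562.73 / 2081.02 × 100 = 123.1478

123.1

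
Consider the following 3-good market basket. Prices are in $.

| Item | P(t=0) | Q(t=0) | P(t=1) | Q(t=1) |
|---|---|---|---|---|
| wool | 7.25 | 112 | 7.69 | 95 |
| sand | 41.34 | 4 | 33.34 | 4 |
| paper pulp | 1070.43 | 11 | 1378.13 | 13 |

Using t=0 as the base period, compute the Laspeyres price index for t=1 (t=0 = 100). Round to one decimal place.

126.7

Laspeyres price index uses base-period quantities as weights.
ΣP(t=1)·Q(t=0) = 7.69×112 + 33.34×4 + 1378.13×11 = 861.28 + 133.36 + 15159.43 = 16154.07
ΣP(t=0)·Q(t=0) = 7.25×112 + 41.34×4 + 1070.43×11 = 812 + 165.36 + 11774.73 = 12752.09
Index = 16154.07 / 12752.09 × 100 = 126.6778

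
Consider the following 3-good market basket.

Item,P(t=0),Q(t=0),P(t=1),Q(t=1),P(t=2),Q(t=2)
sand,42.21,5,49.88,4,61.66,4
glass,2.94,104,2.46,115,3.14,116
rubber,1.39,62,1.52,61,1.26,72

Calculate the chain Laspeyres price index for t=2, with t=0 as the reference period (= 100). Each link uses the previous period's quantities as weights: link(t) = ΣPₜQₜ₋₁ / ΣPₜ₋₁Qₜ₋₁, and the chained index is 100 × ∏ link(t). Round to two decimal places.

Link t=0→t=1:
ΣP(t=1)Q(t=0) = 49.88×5 + 2.46×104 + 1.52×62 = 249.4 + 255.84 + 94.24 = 599.48
ΣP(t=0)Q(t=0) = 42.21×5 + 2.94×104 + 1.39×62 = 211.05 + 305.76 + 86.18 = 602.99
link = 599.48/602.99 = 0.994179
Link t=1→t=2:
ΣP(t=2)Q(t=1) = 61.66×4 + 3.14×115 + 1.26×61 = 246.64 + 361.1 + 76.86 = 684.6
ΣP(t=1)Q(t=1) = 49.88×4 + 2.46×115 + 1.52×61 = 199.52 + 282.9 + 92.72 = 575.14
link = 684.6/575.14 = 1.190319
Chained index = 100 × 0.994179 × 1.190319 = 118.3390

118.34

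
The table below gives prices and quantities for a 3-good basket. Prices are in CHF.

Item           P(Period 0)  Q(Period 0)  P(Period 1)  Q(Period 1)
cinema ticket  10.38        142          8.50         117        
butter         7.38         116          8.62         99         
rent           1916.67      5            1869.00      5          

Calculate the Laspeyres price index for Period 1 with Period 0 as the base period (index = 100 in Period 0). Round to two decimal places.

96.97

Laspeyres price index uses base-period quantities as weights.
ΣP(Period 1)·Q(Period 0) = 8.50×142 + 8.62×116 + 1869.00×5 = 1207 + 999.92 + 9345 = 11551.92
ΣP(Period 0)·Q(Period 0) = 10.38×142 + 7.38×116 + 1916.67×5 = 1473.96 + 856.08 + 9583.35 = 11913.39
Index = 11551.92 / 11913.39 × 100 = 96.9659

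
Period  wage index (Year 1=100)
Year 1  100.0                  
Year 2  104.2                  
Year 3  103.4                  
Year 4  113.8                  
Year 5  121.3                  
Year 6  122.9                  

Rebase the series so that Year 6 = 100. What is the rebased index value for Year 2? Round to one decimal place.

84.8

Rebased(Year 2) = 104.2 / 122.9 × 100 = 84.7844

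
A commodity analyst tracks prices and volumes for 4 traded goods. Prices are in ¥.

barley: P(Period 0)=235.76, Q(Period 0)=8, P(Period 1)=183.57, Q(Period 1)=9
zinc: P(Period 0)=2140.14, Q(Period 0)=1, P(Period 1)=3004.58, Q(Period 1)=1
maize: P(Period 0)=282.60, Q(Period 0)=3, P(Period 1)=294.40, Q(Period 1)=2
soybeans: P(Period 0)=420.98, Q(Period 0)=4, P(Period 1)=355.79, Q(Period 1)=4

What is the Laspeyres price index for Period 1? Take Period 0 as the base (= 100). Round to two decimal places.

103.38

Laspeyres price index uses base-period quantities as weights.
ΣP(Period 1)·Q(Period 0) = 183.57×8 + 3004.58×1 + 294.40×3 + 355.79×4 = 1468.56 + 3004.58 + 883.2 + 1423.16 = 6779.5
ΣP(Period 0)·Q(Period 0) = 235.76×8 + 2140.14×1 + 282.60×3 + 420.98×4 = 1886.08 + 2140.14 + 847.8 + 1683.92 = 6557.94
Index = 6779.5 / 6557.94 × 100 = 103.3785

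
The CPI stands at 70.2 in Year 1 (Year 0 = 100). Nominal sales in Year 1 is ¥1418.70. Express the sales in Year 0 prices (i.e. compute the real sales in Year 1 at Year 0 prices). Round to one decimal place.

Real = Nominal ÷ (Index/100) = 1418.70 ÷ (70.2/100)
     = 1418.70 ÷ 0.702 = 2020.9402

2020.9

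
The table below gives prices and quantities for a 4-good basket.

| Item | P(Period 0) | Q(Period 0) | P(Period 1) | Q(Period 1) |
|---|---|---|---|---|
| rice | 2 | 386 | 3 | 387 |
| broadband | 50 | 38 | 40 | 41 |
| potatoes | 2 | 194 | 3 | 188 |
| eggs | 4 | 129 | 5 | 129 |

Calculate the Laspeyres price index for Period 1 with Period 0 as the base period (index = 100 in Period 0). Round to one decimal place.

109.2

Laspeyres price index uses base-period quantities as weights.
ΣP(Period 1)·Q(Period 0) = 3×386 + 40×38 + 3×194 + 5×129 = 1158 + 1520 + 582 + 645 = 3905
ΣP(Period 0)·Q(Period 0) = 2×386 + 50×38 + 2×194 + 4×129 = 772 + 1900 + 388 + 516 = 3576
Index = 3905 / 3576 × 100 = 109.2002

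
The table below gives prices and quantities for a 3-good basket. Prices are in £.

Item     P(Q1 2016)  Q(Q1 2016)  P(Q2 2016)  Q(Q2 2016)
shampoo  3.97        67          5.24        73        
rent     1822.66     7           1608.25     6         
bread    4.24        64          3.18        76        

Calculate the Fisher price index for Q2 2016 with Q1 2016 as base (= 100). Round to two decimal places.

Laspeyres component (base-period weights):
ΣP(Q2 2016)Q(Q1 2016) = 5.24×67 + 1608.25×7 + 3.18×64 = 351.08 + 11257.75 + 203.52 = 11812.35
ΣP(Q1 2016)Q(Q1 2016) = 3.97×67 + 1822.66×7 + 4.24×64 = 265.99 + 12758.62 + 271.36 = 13295.97
L = 11812.35 / 13295.97 × 100 = 88.8416
Paasche component (current-period weights):
ΣP(Q2 2016)Q(Q2 2016) = 5.24×73 + 1608.25×6 + 3.18×76 = 382.52 + 9649.5 + 241.68 = 10273.7
ΣP(Q1 2016)Q(Q2 2016) = 3.97×73 + 1822.66×6 + 4.24×76 = 289.81 + 10935.96 + 322.24 = 11548.01
P = 10273.7 / 11548.01 × 100 = 88.9651
Fisher = √(L × P) = √(88.8416 × 88.9651) = 88.9033

88.90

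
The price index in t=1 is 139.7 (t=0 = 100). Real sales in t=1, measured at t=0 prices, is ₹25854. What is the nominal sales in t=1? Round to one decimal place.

Nominal = Real × (Index/100) = 25854 × (139.7/100)
        = 25854 × 1.397 = 36118.0380

36118.0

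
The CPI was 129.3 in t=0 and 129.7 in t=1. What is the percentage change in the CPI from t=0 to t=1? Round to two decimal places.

0.31%

Change = (129.7 − 129.3) / 129.3 × 100
       = 0.4 / 129.3 × 100 = 0.3094%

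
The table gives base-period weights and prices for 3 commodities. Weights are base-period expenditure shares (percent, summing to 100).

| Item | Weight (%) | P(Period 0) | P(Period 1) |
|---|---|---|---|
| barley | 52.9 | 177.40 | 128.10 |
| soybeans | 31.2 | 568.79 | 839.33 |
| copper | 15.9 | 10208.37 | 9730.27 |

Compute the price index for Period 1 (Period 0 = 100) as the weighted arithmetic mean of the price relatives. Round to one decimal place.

99.4

barley: 52.9 × (128.10/177.40) = 52.9 × 0.722097 = 38.1989
soybeans: 31.2 × (839.33/568.79) = 31.2 × 1.475641 = 46.0400
copper: 15.9 × (9730.27/10208.37) = 15.9 × 0.953166 = 15.1553
Index = Σ wᵢ·(p₁ᵢ/p₀ᵢ) = 38.1989 + 46.0400 + 15.1553 = 99.3943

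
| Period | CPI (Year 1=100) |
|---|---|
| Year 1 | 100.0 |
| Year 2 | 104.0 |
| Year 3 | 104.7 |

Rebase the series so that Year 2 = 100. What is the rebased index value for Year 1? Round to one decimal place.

Rebased(Year 1) = 100.0 / 104.0 × 100 = 96.1538

96.2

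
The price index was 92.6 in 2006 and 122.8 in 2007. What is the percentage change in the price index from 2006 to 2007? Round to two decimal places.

32.61%

Change = (122.8 − 92.6) / 92.6 × 100
       = 30.2 / 92.6 × 100 = 32.6134%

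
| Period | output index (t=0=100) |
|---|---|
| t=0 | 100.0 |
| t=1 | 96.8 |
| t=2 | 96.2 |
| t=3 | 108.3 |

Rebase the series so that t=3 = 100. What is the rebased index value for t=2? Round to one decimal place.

88.8

Rebased(t=2) = 96.2 / 108.3 × 100 = 88.8273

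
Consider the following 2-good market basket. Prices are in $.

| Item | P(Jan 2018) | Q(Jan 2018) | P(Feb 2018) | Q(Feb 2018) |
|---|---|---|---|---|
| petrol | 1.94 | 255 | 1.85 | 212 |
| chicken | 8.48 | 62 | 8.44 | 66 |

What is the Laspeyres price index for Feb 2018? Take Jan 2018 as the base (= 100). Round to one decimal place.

Laspeyres price index uses base-period quantities as weights.
ΣP(Feb 2018)·Q(Jan 2018) = 1.85×255 + 8.44×62 = 471.75 + 523.28 = 995.03
ΣP(Jan 2018)·Q(Jan 2018) = 1.94×255 + 8.48×62 = 494.7 + 525.76 = 1020.46
Index = 995.03 / 1020.46 × 100 = 97.5080

97.5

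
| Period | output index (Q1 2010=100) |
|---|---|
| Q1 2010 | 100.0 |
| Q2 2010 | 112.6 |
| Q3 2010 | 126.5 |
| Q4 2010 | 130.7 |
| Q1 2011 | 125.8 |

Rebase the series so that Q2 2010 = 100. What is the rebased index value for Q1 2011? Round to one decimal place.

Rebased(Q1 2011) = 125.8 / 112.6 × 100 = 111.7229

111.7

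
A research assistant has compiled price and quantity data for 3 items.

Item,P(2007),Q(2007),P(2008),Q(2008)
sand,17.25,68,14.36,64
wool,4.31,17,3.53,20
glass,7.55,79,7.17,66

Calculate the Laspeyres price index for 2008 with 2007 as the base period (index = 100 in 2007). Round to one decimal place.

Laspeyres price index uses base-period quantities as weights.
ΣP(2008)·Q(2007) = 14.36×68 + 3.53×17 + 7.17×79 = 976.48 + 60.01 + 566.43 = 1602.92
ΣP(2007)·Q(2007) = 17.25×68 + 4.31×17 + 7.55×79 = 1173 + 73.27 + 596.45 = 1842.72
Index = 1602.92 / 1842.72 × 100 = 86.9866

87.0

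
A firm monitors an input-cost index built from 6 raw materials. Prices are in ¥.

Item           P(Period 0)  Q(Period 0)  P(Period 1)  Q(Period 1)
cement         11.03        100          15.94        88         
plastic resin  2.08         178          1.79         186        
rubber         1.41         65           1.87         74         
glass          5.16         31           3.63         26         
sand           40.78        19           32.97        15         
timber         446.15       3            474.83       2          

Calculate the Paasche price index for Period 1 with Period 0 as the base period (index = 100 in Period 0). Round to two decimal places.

Paasche price index uses current-period quantities as weights.
ΣP(Period 1)·Q(Period 1) = 15.94×88 + 1.79×186 + 1.87×74 + 3.63×26 + 32.97×15 + 474.83×2 = 1402.72 + 332.94 + 138.38 + 94.38 + 494.55 + 949.66 = 3412.63
ΣP(Period 0)·Q(Period 1) = 11.03×88 + 2.08×186 + 1.41×74 + 5.16×26 + 40.78×15 + 446.15×2 = 970.64 + 386.88 + 104.34 + 134.16 + 611.7 + 892.3 = 3100.02
Index = 3412.63 / 3100.02 × 100 = 110.0841

110.08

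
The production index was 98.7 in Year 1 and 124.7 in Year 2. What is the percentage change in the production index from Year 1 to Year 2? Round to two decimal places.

26.34%

Change = (124.7 − 98.7) / 98.7 × 100
       = 26.0 / 98.7 × 100 = 26.3425%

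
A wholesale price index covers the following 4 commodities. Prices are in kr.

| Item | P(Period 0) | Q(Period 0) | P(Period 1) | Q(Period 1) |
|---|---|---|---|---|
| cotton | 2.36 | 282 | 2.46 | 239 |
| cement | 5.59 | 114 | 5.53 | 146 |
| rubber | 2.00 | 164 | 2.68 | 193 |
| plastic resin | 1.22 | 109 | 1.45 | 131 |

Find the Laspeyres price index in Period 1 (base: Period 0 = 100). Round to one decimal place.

Laspeyres price index uses base-period quantities as weights.
ΣP(Period 1)·Q(Period 0) = 2.46×282 + 5.53×114 + 2.68×164 + 1.45×109 = 693.72 + 630.42 + 439.52 + 158.05 = 1921.71
ΣP(Period 0)·Q(Period 0) = 2.36×282 + 5.59×114 + 2.00×164 + 1.22×109 = 665.52 + 637.26 + 328 + 132.98 = 1763.76
Index = 1921.71 / 1763.76 × 100 = 108.9553

109.0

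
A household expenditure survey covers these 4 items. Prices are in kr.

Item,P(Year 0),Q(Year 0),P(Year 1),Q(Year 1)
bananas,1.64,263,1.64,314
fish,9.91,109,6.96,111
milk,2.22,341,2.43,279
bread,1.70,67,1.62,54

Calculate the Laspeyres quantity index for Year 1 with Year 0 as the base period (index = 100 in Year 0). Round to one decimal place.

97.6

Laspeyres quantity index uses base-period prices as weights.
ΣP(Year 0)·Q(Year 1) = 1.64×314 + 9.91×111 + 2.22×279 + 1.70×54 = 514.96 + 1100.01 + 619.38 + 91.8 = 2326.15
ΣP(Year 0)·Q(Year 0) = 1.64×263 + 9.91×109 + 2.22×341 + 1.70×67 = 431.32 + 1080.19 + 757.02 + 113.9 = 2382.43
Index = 2326.15 / 2382.43 × 100 = 97.6377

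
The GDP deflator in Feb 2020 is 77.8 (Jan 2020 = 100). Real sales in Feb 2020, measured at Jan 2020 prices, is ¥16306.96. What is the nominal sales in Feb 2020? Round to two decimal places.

12686.81

Nominal = Real × (Index/100) = 16306.96 × (77.8/100)
        = 16306.96 × 0.778 = 12686.8149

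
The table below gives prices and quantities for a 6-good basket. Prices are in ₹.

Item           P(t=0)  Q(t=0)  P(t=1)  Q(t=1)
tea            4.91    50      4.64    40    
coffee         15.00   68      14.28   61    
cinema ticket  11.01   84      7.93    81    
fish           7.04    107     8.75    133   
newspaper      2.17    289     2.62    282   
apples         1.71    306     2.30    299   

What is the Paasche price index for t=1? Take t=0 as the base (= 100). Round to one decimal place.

105.6

Paasche price index uses current-period quantities as weights.
ΣP(t=1)·Q(t=1) = 4.64×40 + 14.28×61 + 7.93×81 + 8.75×133 + 2.62×282 + 2.30×299 = 185.6 + 871.08 + 642.33 + 1163.75 + 738.84 + 687.7 = 4289.3
ΣP(t=0)·Q(t=1) = 4.91×40 + 15.00×61 + 11.01×81 + 7.04×133 + 2.17×282 + 1.71×299 = 196.4 + 915 + 891.81 + 936.32 + 611.94 + 511.29 = 4062.76
Index = 4289.3 / 4062.76 × 100 = 105.5760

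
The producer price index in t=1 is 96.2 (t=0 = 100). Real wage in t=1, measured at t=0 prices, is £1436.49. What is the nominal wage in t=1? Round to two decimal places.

Nominal = Real × (Index/100) = 1436.49 × (96.2/100)
        = 1436.49 × 0.962 = 1381.9034

1381.90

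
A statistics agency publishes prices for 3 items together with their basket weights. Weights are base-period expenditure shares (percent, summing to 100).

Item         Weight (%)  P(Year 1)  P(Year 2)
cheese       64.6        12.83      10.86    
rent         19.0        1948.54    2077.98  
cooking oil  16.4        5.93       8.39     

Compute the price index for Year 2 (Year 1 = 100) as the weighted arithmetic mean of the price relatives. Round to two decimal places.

cheese: 64.6 × (10.86/12.83) = 64.6 × 0.846454 = 54.6809
rent: 19.0 × (2077.98/1948.54) = 19.0 × 1.066429 = 20.2622
cooking oil: 16.4 × (8.39/5.93) = 16.4 × 1.414840 = 23.2034
Index = Σ wᵢ·(p₁ᵢ/p₀ᵢ) = 54.6809 + 20.2622 + 23.2034 = 98.1464

98.15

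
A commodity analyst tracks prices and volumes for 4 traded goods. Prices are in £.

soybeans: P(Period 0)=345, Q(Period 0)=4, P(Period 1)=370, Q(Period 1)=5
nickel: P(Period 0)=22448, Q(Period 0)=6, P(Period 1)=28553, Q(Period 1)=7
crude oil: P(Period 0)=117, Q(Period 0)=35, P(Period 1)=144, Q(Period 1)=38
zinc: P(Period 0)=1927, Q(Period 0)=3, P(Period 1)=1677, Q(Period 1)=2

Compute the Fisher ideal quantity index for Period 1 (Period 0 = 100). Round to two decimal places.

Laspeyres component (base-period weights):
ΣP(Period 0)Q(Period 1) = 345×5 + 22448×7 + 117×38 + 1927×2 = 1725 + 157136 + 4446 + 3854 = 167161
ΣP(Period 0)Q(Period 0) = 345×4 + 22448×6 + 117×35 + 1927×3 = 1380 + 134688 + 4095 + 5781 = 145944
L = 167161 / 145944 × 100 = 114.5378
Paasche component (current-period weights):
ΣP(Period 1)Q(Period 1) = 370×5 + 28553×7 + 144×38 + 1677×2 = 1850 + 199871 + 5472 + 3354 = 210547
ΣP(Period 1)Q(Period 0) = 370×4 + 28553×6 + 144×35 + 1677×3 = 1480 + 171318 + 5040 + 5031 = 182869
P = 210547 / 182869 × 100 = 115.1354
Fisher = √(L × P) = √(114.5378 × 115.1354) = 114.8362

114.84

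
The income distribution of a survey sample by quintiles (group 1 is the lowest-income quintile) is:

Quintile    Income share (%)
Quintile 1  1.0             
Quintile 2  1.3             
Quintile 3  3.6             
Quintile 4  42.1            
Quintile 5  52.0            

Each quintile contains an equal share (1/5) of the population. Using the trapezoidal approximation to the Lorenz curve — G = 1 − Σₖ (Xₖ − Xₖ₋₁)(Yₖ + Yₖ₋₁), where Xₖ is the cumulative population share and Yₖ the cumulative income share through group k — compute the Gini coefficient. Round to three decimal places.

0.571

Cumulative income shares Yₖ: 0.0100, 0.0230, 0.0590, 0.4800, 1.0000
Σ (Xₖ−Xₖ₋₁)(Yₖ+Yₖ₋₁) = (1/5)(0.0100+0.0000) + (1/5)(0.0230+0.0100) + (1/5)(0.0590+0.0230) + (1/5)(0.4800+0.0590) + (1/5)(1.0000+0.4800)
  = 0.0020 + 0.0066 + 0.0164 + 0.1078 + 0.2960 = 0.4288
G = 1 − 0.4288 = 0.5712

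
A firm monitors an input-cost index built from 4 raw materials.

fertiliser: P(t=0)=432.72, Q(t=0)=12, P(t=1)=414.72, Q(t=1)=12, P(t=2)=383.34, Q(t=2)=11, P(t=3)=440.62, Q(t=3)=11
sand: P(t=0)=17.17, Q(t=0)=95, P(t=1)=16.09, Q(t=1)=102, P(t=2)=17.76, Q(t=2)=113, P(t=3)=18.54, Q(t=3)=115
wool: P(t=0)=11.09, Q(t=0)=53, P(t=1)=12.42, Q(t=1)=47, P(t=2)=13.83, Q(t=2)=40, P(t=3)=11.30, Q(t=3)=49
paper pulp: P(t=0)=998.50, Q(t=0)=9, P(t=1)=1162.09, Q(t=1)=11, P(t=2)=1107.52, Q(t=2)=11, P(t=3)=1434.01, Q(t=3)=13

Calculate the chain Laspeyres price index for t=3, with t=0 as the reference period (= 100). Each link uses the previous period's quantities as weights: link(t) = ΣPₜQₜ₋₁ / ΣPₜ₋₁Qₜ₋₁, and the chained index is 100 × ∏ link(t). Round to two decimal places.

126.46

Link t=0→t=1:
ΣP(t=1)Q(t=0) = 414.72×12 + 16.09×95 + 12.42×53 + 1162.09×9 = 4976.64 + 1528.55 + 658.26 + 10458.81 = 17622.26
ΣP(t=0)Q(t=0) = 432.72×12 + 17.17×95 + 11.09×53 + 998.50×9 = 5192.64 + 1631.15 + 587.77 + 8986.5 = 16398.06
link = 17622.26/16398.06 = 1.074655
Link t=1→t=2:
ΣP(t=2)Q(t=1) = 383.34×12 + 17.76×102 + 13.83×47 + 1107.52×11 = 4600.08 + 1811.52 + 650.01 + 12182.72 = 19244.33
ΣP(t=1)Q(t=1) = 414.72×12 + 16.09×102 + 12.42×47 + 1162.09×11 = 4976.64 + 1641.18 + 583.74 + 12782.99 = 19984.55
link = 19244.33/19984.55 = 0.962960
Link t=2→t=3:
ΣP(t=3)Q(t=2) = 440.62×11 + 18.54×113 + 11.30×40 + 1434.01×11 = 4846.82 + 2095.02 + 452 + 15774.11 = 23167.95
ΣP(t=2)Q(t=2) = 383.34×11 + 17.76×113 + 13.83×40 + 1107.52×11 = 4216.74 + 2006.88 + 553.2 + 12182.72 = 18959.54
link = 23167.95/18959.54 = 1.221968
Chained index = 100 × 1.074655 × 0.962960 × 1.221968 = 126.4554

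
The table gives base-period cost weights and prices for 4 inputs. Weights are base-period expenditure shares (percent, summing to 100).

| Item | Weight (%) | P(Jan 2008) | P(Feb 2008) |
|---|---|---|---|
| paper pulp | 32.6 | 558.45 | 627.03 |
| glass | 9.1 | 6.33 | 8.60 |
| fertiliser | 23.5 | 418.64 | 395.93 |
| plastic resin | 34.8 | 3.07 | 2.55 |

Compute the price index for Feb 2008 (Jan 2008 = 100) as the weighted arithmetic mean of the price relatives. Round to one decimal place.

100.1

paper pulp: 32.6 × (627.03/558.45) = 32.6 × 1.122804 = 36.6034
glass: 9.1 × (8.60/6.33) = 9.1 × 1.358610 = 12.3633
fertiliser: 23.5 × (395.93/418.64) = 23.5 × 0.945753 = 22.2252
plastic resin: 34.8 × (2.55/3.07) = 34.8 × 0.830619 = 28.9055
Index = Σ wᵢ·(p₁ᵢ/p₀ᵢ) = 36.6034 + 12.3633 + 22.2252 + 28.9055 = 100.0975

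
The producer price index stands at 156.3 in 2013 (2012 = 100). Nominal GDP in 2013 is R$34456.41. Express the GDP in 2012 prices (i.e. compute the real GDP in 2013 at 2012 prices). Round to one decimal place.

Real = Nominal ÷ (Index/100) = 34456.41 ÷ (156.3/100)
     = 34456.41 ÷ 1.563 = 22045.0480

22045.0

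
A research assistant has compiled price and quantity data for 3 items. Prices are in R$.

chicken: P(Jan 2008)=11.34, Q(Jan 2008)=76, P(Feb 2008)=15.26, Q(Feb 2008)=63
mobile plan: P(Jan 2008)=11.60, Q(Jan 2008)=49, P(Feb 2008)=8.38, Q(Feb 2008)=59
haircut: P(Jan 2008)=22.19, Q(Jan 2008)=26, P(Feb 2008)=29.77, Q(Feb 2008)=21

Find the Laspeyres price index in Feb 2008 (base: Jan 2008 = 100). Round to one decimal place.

Laspeyres price index uses base-period quantities as weights.
ΣP(Feb 2008)·Q(Jan 2008) = 15.26×76 + 8.38×49 + 29.77×26 = 1159.76 + 410.62 + 774.02 = 2344.4
ΣP(Jan 2008)·Q(Jan 2008) = 11.34×76 + 11.60×49 + 22.19×26 = 861.84 + 568.4 + 576.94 = 2007.18
Index = 2344.4 / 2007.18 × 100 = 116.8007

116.8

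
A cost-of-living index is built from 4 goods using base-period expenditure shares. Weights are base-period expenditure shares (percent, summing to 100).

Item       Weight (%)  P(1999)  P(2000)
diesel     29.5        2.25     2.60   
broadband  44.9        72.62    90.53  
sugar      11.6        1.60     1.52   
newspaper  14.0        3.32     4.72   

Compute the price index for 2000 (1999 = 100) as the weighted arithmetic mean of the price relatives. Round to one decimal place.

121.0

diesel: 29.5 × (2.60/2.25) = 29.5 × 1.155556 = 34.0889
broadband: 44.9 × (90.53/72.62) = 44.9 × 1.246626 = 55.9735
sugar: 11.6 × (1.52/1.60) = 11.6 × 0.950000 = 11.0200
newspaper: 14.0 × (4.72/3.32) = 14.0 × 1.421687 = 19.9036
Index = Σ wᵢ·(p₁ᵢ/p₀ᵢ) = 34.0889 + 55.9735 + 11.0200 + 19.9036 = 120.9860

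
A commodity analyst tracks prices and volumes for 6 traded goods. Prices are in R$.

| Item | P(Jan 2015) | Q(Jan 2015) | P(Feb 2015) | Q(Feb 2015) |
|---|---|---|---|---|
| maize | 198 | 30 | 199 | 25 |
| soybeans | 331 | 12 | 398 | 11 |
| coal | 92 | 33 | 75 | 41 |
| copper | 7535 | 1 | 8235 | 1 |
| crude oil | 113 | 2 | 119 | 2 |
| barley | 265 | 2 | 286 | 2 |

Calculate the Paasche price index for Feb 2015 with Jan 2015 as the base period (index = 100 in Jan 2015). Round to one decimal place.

104.0

Paasche price index uses current-period quantities as weights.
ΣP(Feb 2015)·Q(Feb 2015) = 199×25 + 398×11 + 75×41 + 8235×1 + 119×2 + 286×2 = 4975 + 4378 + 3075 + 8235 + 238 + 572 = 21473
ΣP(Jan 2015)·Q(Feb 2015) = 198×25 + 331×11 + 92×41 + 7535×1 + 113×2 + 265×2 = 4950 + 3641 + 3772 + 7535 + 226 + 530 = 20654
Index = 21473 / 20654 × 100 = 103.9653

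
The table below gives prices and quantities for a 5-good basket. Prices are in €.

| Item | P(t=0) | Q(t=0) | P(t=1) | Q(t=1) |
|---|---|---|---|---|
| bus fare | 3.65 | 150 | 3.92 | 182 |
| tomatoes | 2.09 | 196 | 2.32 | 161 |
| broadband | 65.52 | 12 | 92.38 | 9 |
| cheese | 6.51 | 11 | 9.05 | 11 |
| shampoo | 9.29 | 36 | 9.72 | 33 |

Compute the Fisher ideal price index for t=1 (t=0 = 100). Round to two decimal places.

119.89

Laspeyres component (base-period weights):
ΣP(t=1)Q(t=0) = 3.92×150 + 2.32×196 + 92.38×12 + 9.05×11 + 9.72×36 = 588 + 454.72 + 1108.56 + 99.55 + 349.92 = 2600.75
ΣP(t=0)Q(t=0) = 3.65×150 + 2.09×196 + 65.52×12 + 6.51×11 + 9.29×36 = 547.5 + 409.64 + 786.24 + 71.61 + 334.44 = 2149.43
L = 2600.75 / 2149.43 × 100 = 120.9972
Paasche component (current-period weights):
ΣP(t=1)Q(t=1) = 3.92×182 + 2.32×161 + 92.38×9 + 9.05×11 + 9.72×33 = 713.44 + 373.52 + 831.42 + 99.55 + 320.76 = 2338.69
ΣP(t=0)Q(t=1) = 3.65×182 + 2.09×161 + 65.52×9 + 6.51×11 + 9.29×33 = 664.3 + 336.49 + 589.68 + 71.61 + 306.57 = 1968.65
P = 2338.69 / 1968.65 × 100 = 118.7966
Fisher = √(L × P) = √(120.9972 × 118.7966) = 119.8919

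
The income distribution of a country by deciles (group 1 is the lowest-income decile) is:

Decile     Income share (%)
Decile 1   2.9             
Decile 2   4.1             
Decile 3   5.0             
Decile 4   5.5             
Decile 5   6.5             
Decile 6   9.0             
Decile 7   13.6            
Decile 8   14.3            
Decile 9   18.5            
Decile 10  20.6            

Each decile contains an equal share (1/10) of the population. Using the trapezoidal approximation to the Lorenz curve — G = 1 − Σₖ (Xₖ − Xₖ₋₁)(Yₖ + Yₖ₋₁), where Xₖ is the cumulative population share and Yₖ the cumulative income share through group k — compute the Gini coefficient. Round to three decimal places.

0.333

Cumulative income shares Yₖ: 0.0290, 0.0700, 0.1200, 0.1750, 0.2400, 0.3300, 0.4660, 0.6090, 0.7940, 1.0000
Σ (Xₖ−Xₖ₋₁)(Yₖ+Yₖ₋₁) = (1/10)(0.0290+0.0000) + (1/10)(0.0700+0.0290) + (1/10)(0.1200+0.0700) + (1/10)(0.1750+0.1200) + (1/10)(0.2400+0.1750) + (1/10)(0.3300+0.2400) + (1/10)(0.4660+0.3300) + (1/10)(0.6090+0.4660) + (1/10)(0.7940+0.6090) + (1/10)(1.0000+0.7940)
  = 0.0029 + 0.0099 + 0.0190 + 0.0295 + 0.0415 + 0.0570 + 0.0796 + 0.1075 + 0.1403 + 0.1794 = 0.6666
G = 1 − 0.6666 = 0.3334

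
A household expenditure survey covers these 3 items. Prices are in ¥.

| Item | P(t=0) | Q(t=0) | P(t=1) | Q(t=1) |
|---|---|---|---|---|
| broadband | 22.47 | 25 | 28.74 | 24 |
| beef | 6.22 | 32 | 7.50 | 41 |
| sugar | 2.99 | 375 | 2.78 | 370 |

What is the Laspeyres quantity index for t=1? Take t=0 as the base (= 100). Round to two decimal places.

100.99

Laspeyres quantity index uses base-period prices as weights.
ΣP(t=0)·Q(t=1) = 22.47×24 + 6.22×41 + 2.99×370 = 539.28 + 255.02 + 1106.3 = 1900.6
ΣP(t=0)·Q(t=0) = 22.47×25 + 6.22×32 + 2.99×375 = 561.75 + 199.04 + 1121.25 = 1882.04
Index = 1900.6 / 1882.04 × 100 = 100.9862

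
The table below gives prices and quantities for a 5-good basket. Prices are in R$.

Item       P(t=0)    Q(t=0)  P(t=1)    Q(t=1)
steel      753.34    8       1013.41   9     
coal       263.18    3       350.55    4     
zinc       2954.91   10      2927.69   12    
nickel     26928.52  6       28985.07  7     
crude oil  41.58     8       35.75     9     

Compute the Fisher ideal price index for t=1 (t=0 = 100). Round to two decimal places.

Laspeyres component (base-period weights):
ΣP(t=1)Q(t=0) = 1013.41×8 + 350.55×3 + 2927.69×10 + 28985.07×6 + 35.75×8 = 8107.28 + 1051.65 + 29276.9 + 173910.42 + 286 = 212632.25
ΣP(t=0)Q(t=0) = 753.34×8 + 263.18×3 + 2954.91×10 + 26928.52×6 + 41.58×8 = 6026.72 + 789.54 + 29549.1 + 161571.12 + 332.64 = 198269.12
L = 212632.25 / 198269.12 × 100 = 107.2443
Paasche component (current-period weights):
ΣP(t=1)Q(t=1) = 1013.41×9 + 350.55×4 + 2927.69×12 + 28985.07×7 + 35.75×9 = 9120.69 + 1402.2 + 35132.28 + 202895.49 + 321.75 = 248872.41
ΣP(t=0)Q(t=1) = 753.34×9 + 263.18×4 + 2954.91×12 + 26928.52×7 + 41.58×9 = 6780.06 + 1052.72 + 35458.92 + 188499.64 + 374.22 = 232165.56
P = 248872.41 / 232165.56 × 100 = 107.1961
Fisher = √(L × P) = √(107.2443 × 107.1961) = 107.2202

107.22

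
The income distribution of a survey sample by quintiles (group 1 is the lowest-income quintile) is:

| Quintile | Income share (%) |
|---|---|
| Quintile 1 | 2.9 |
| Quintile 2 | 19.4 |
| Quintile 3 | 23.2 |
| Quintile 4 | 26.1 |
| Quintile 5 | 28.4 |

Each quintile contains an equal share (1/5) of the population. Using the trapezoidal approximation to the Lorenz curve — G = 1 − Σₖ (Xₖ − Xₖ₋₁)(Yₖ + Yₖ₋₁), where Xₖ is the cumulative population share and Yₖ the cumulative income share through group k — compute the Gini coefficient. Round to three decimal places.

Cumulative income shares Yₖ: 0.0290, 0.2230, 0.4550, 0.7160, 1.0000
Σ (Xₖ−Xₖ₋₁)(Yₖ+Yₖ₋₁) = (1/5)(0.0290+0.0000) + (1/5)(0.2230+0.0290) + (1/5)(0.4550+0.2230) + (1/5)(0.7160+0.4550) + (1/5)(1.0000+0.7160)
  = 0.0058 + 0.0504 + 0.1356 + 0.2342 + 0.3432 = 0.7692
G = 1 − 0.7692 = 0.2308

0.231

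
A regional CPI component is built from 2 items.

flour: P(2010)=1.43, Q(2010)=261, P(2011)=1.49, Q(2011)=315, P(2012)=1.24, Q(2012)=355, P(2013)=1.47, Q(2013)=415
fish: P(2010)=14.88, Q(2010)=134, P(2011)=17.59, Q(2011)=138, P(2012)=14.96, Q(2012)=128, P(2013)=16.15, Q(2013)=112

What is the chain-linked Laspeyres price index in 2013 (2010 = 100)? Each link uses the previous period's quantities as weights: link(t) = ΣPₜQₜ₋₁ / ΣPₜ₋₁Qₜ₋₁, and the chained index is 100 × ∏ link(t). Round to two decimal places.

108.08

Link 2010→2011:
ΣP(2011)Q(2010) = 1.49×261 + 17.59×134 = 388.89 + 2357.06 = 2745.95
ΣP(2010)Q(2010) = 1.43×261 + 14.88×134 = 373.23 + 1993.92 = 2367.15
link = 2745.95/2367.15 = 1.160024
Link 2011→2012:
ΣP(2012)Q(2011) = 1.24×315 + 14.96×138 = 390.6 + 2064.48 = 2455.08
ΣP(2011)Q(2011) = 1.49×315 + 17.59×138 = 469.35 + 2427.42 = 2896.77
link = 2455.08/2896.77 = 0.847523
Link 2012→2013:
ΣP(2013)Q(2012) = 1.47×355 + 16.15×128 = 521.85 + 2067.2 = 2589.05
ΣP(2012)Q(2012) = 1.24×355 + 14.96×128 = 440.2 + 1914.88 = 2355.08
link = 2589.05/2355.08 = 1.099347
Chained index = 100 × 1.160024 × 0.847523 × 1.099347 = 108.0820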